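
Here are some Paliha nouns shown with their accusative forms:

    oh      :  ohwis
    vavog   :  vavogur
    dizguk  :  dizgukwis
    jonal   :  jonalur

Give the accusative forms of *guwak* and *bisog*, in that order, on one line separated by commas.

The alternation tracks the final consonant of the stem — -wis when the stem ends in a voiceless consonant (*oh*, *dizguk*); -ur when the stem ends in a voiced consonant (*vavog*, *jonal*).
*guwak* — final consonant /k/ (voiceless) → -wis → *guwakwis*.
*bisog* — final consonant /g/ (voiced) → -ur → *bisogur*.

guwakwis, bisogur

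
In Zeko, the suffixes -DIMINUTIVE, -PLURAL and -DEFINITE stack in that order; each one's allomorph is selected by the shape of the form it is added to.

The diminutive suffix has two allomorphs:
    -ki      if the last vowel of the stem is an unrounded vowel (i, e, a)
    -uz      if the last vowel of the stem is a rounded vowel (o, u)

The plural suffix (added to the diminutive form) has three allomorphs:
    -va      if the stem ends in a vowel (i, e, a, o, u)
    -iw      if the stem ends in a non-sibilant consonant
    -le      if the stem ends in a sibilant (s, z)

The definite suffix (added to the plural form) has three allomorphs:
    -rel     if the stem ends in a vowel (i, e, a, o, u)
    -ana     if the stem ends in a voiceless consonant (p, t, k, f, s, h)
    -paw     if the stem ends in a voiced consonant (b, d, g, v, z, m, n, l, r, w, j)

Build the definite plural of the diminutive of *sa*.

sakivarel

*sa* — last vowel /a/ (an unrounded vowel) → -ki → *saki*.
The diminutive form *saki* — final sound /i/ (a vowel) → -va → *sakiva*.
The plural form *sakiva* — final sound /a/ (a vowel) → -rel → *sakivarel*.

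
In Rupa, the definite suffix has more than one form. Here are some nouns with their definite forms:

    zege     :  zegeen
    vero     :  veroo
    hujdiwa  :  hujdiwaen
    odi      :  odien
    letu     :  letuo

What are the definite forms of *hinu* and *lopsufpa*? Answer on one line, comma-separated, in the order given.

The alternation tracks the last vowel of the stem — -o when the last vowel of the stem is a rounded vowel (*vero*, *letu*); -en when the last vowel of the stem is an unrounded vowel (*zege*, *hujdiwa*, *odi*).
*hinu* — last vowel /u/ (a rounded vowel) → -o → *hinuo*.
The last vowel of *lopsufpa* is /a/, which is an unrounded vowel, so the suffix is -en, giving *lopsufpaen*.

hinuo, lopsufpaen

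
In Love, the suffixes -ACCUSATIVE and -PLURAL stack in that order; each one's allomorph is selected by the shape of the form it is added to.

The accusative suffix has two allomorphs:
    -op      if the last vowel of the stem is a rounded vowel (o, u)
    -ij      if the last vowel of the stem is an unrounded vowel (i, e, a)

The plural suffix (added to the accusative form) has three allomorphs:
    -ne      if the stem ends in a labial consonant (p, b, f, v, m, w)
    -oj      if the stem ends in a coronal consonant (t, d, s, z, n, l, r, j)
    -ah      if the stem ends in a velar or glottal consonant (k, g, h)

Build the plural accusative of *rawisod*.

rawisodopne

Since the last vowel of *rawisod* is /o/ (a rounded vowel), it takes -op, giving *rawisodop*.
Since the final consonant of the accusative form *rawisodop* is /p/ (labial), it takes -ne, giving *rawisodopne*.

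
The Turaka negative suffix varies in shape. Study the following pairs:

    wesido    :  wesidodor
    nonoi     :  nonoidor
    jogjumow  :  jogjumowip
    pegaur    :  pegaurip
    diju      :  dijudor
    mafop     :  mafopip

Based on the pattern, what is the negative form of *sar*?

Looking at the final sound of each stem: -ip when the stem ends in a consonant (*jogjumow*, *pegaur*, *mafop*); -dor when the stem ends in a vowel (*wesido*, *nonoi*, *diju*).
*sar* — final sound /r/ (a consonant) → -ip → *sarip*.

sarip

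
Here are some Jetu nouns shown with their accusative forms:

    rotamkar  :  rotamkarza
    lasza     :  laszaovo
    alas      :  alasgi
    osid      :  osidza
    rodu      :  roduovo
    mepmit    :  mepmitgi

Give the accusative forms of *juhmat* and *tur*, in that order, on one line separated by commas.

juhmatgi, turza

The pattern is voicing of the final sound: -gi when the stem ends in a voiceless consonant (*alas*, *mepmit*); -za when the stem ends in a voiced consonant (*rotamkar*, *osid*); -ovo when the stem ends in a vowel (*lasza*, *rodu*).
The final sound of *juhmat* is /t/, which is a voiceless consonant, so the suffix is -gi, giving *juhmatgi*.
*tur* — final sound /r/ (a voiced consonant) → -za → *turza*.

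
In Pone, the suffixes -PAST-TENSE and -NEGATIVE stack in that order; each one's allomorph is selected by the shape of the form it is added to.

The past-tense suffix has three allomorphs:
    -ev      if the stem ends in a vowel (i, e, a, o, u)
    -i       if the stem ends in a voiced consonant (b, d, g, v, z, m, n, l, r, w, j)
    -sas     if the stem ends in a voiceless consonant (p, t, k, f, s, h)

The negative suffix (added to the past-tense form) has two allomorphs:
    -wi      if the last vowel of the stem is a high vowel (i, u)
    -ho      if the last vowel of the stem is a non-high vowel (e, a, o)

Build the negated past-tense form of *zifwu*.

The final sound of *zifwu* is /u/, which is a vowel, so the past-tense suffix is -ev, giving *zifwuev*.
The last vowel of the past-tense form *zifwuev* is /e/, which is a non-high vowel, so the negative suffix is -ho, giving *zifwuevho*.

zifwuevho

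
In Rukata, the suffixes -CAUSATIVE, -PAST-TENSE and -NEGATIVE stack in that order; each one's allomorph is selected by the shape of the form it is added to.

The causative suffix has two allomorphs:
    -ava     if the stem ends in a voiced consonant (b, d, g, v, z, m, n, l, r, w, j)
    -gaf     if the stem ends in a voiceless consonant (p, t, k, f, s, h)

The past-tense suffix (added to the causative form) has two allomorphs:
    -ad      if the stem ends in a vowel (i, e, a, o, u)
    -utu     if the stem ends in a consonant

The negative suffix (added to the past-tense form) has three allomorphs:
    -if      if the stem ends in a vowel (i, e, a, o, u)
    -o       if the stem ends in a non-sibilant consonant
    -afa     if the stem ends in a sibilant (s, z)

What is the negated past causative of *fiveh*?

*fiveh* — final consonant /h/ (voiceless) → -gaf → *fivehgaf*.
Since the final sound of the causative form *fivehgaf* is /f/ (a consonant), it takes -utu, giving *fivehgafutu*.
The final sound of the past-tense form *fivehgafutu* is /u/, which is a vowel, so the negative suffix is -if, giving *fivehgafutuif*.

fivehgafutuif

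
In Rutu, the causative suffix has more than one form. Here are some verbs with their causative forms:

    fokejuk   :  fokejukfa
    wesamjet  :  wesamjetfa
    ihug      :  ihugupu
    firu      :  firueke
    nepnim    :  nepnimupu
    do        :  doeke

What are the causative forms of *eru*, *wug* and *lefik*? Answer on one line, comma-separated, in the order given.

The pattern is voicing of the final sound: -fa when the stem ends in a voiceless consonant (*fokejuk*, *wesamjet*); -upu when the stem ends in a voiced consonant (*ihug*, *nepnim*); -eke when the stem ends in a vowel (*firu*, *do*).
Since the final sound of *eru* is /u/ (a vowel), it takes -eke, giving *erueke*.
Since the final sound of *wug* is /g/ (a voiced consonant), it takes -upu, giving *wugupu*.
*lefik*: final sound = /k/, a voiceless consonant → -fa → *lefikfa*.

erueke, wugupu, lefikfa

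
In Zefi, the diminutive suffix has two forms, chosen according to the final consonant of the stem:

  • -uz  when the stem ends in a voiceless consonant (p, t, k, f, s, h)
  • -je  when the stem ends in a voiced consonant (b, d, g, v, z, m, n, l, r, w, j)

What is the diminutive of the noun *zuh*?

The final consonant of *zuh* is /h/, which is voiceless, so the suffix is -uz, giving *zuhuz*.

zuhuz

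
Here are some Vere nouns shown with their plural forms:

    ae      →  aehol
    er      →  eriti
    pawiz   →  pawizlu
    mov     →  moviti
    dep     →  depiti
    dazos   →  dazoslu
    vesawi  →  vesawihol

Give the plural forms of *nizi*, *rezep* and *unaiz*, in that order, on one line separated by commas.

The alternation tracks the final sound of the stem — -lu when the stem ends in a sibilant (*pawiz*, *dazos*); -iti when the stem ends in a non-sibilant consonant (*er*, *mov*, *dep*); -hol when the stem ends in a vowel (*ae*, *vesawi*).
*nizi* — final sound /i/ (a vowel) → -hol → *nizihol*.
Since the final sound of *rezep* is /p/ (a non-sibilant consonant), it takes -iti, giving *rezepiti*.
*unaiz* — final sound /z/ (a sibilant) → -lu → *unaizlu*.

nizihol, rezepiti, unaizlu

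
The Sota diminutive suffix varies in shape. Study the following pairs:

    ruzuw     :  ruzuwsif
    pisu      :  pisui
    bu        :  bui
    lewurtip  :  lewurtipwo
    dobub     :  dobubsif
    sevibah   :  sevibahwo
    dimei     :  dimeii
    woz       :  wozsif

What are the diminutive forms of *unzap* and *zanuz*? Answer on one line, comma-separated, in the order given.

unzapwo, zanuzsif

Looking at the final sound of each stem: -wo when the stem ends in a voiceless consonant (*lewurtip*, *sevibah*); -sif when the stem ends in a voiced consonant (*ruzuw*, *dobub*, *woz*); -i when the stem ends in a vowel (*pisu*, *bu*, *dimei*).
*unzap* — final sound /p/ (a voiceless consonant) → -wo → *unzapwo*.
The final sound of *zanuz* is /z/, which is a voiced consonant, so the suffix is -sif, giving *zanuzsif*.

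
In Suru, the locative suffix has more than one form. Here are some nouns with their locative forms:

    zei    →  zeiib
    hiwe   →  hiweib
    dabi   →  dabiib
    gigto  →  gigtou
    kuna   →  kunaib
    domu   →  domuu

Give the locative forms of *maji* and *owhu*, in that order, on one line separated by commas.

majiib, owhuu

Looking at the last vowel of each stem: -u when the last vowel of the stem is a rounded vowel (*gigto*, *domu*); -ib when the last vowel of the stem is an unrounded vowel (*zei*, *hiwe*, *dabi*, *kuna*).
*maji* — last vowel /i/ (an unrounded vowel) → -ib → *majiib*.
*owhu* — last vowel /u/ (a rounded vowel) → -u → *owhuu*.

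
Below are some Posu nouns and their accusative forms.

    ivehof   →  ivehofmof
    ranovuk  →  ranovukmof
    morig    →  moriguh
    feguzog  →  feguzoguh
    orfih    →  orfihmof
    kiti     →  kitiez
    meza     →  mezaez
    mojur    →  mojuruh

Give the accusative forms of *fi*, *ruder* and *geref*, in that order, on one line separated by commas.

The pattern is voicing of the final sound: -mof when the stem ends in a voiceless consonant (*ivehof*, *ranovuk*, *orfih*); -uh when the stem ends in a voiced consonant (*morig*, *feguzog*, *mojur*); -ez when the stem ends in a vowel (*kiti*, *meza*).
*fi*: final sound = /i/, a vowel → -ez → *fiez*.
*ruder* — final sound /r/ (a voiced consonant) → -uh → *ruderuh*.
Since the final sound of *geref* is /f/ (a voiceless consonant), it takes -mof, giving *gerefmof*.

fiez, ruderuh, gerefmof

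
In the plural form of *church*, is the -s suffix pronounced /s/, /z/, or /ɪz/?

The stem *church* ends in a sibilant (/s, z, ʃ, ʒ, tʃ, dʒ/).
The plural suffix surfaces as /ɪz/ after sibilants, /s/ after other voiceless consonants, and /z/ after other voiced sounds.
So the plural -s on *church* is pronounced /ɪz/.

/ɪz/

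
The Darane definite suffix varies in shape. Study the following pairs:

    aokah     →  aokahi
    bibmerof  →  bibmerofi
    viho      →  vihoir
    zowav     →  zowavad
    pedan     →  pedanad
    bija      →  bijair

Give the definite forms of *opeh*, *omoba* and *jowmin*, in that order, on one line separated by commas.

The suffix is conditioned by the final sound: -i when the stem ends in a voiceless consonant (*aokah*, *bibmerof*); -ad when the stem ends in a voiced consonant (*zowav*, *pedan*); -ir when the stem ends in a vowel (*viho*, *bija*).
The final sound of *opeh* is /h/, which is a voiceless consonant, so the suffix is -i, giving *opehi*.
The final sound of *omoba* is /a/, which is a vowel, so the suffix is -ir, giving *omobair*.
*jowmin*: final sound = /n/, a voiced consonant → -ad → *jowminad*.

opehi, omobair, jowminad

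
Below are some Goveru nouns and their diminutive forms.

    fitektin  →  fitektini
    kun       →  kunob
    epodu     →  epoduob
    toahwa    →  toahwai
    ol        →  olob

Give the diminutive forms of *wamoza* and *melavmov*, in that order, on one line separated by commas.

wamozai, melavmovob

The suffix is conditioned by the last vowel: -ob when the last vowel of the stem is a rounded vowel (*kun*, *epodu*, *ol*); -i when the last vowel of the stem is an unrounded vowel (*fitektin*, *toahwa*).
*wamoza* — last vowel /a/ (an unrounded vowel) → -i → *wamozai*.
*melavmov*: last vowel = /o/, a rounded vowel → -ob → *melavmovob*.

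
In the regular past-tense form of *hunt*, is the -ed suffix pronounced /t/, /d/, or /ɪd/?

/ɪd/

The stem *hunt* ends in /t/ or /d/.
The -ed suffix is realized as /ɪd/ after /t, d/; as /t/ after other voiceless consonants; and as /d/ after other voiced sounds.
So -ed on *hunt* is pronounced /ɪd/.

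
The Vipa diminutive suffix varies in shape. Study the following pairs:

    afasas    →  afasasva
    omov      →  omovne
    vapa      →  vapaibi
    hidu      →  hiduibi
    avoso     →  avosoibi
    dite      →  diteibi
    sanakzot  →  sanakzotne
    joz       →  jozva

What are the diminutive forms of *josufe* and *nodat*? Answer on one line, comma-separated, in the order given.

The pattern is sibilance of the final sound: -va when the stem ends in a sibilant (*afasas*, *joz*); -ne when the stem ends in a non-sibilant consonant (*omov*, *sanakzot*); -ibi when the stem ends in a vowel (*vapa*, *hidu*, *avoso*, *dite*).
*josufe*: final sound = /e/, a vowel → -ibi → *josufeibi*.
*nodat*: final sound = /t/, a non-sibilant consonant → -ne → *nodatne*.

josufeibi, nodatne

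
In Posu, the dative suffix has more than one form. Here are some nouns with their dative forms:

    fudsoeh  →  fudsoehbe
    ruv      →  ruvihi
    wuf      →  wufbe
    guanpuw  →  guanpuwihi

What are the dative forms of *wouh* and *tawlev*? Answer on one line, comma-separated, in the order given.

Looking at the final consonant of each stem: -be when the stem ends in a voiceless consonant (*fudsoeh*, *wuf*); -ihi when the stem ends in a voiced consonant (*ruv*, *guanpuw*).
*wouh* — final consonant /h/ (voiceless) → -be → *wouhbe*.
*tawlev*: final consonant = /v/, voiced → -ihi → *tawlevihi*.

wouhbe, tawlevihi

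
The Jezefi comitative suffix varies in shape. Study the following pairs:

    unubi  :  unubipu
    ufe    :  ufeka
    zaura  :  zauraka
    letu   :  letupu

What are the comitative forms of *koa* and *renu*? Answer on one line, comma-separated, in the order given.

The suffix is conditioned by the last vowel: -pu when the last vowel of the stem is a high vowel (*unubi*, *letu*); -ka when the last vowel of the stem is a non-high vowel (*ufe*, *zaura*).
*koa* — last vowel /a/ (a non-high vowel) → -ka → *koaka*.
Since the last vowel of *renu* is /u/ (a high vowel), it takes -pu, giving *renupu*.

koaka, renupu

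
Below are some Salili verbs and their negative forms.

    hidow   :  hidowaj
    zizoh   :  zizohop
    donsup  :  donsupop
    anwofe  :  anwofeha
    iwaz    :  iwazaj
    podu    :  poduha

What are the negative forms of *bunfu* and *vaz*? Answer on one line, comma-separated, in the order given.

The pattern is voicing of the final sound: -op when the stem ends in a voiceless consonant (*zizoh*, *donsup*); -aj when the stem ends in a voiced consonant (*hidow*, *iwaz*); -ha when the stem ends in a vowel (*anwofe*, *podu*).
*bunfu*: final sound = /u/, a vowel → -ha → *bunfuha*.
*vaz* — final sound /z/ (a voiced consonant) → -aj → *vazaj*.

bunfuha, vazaj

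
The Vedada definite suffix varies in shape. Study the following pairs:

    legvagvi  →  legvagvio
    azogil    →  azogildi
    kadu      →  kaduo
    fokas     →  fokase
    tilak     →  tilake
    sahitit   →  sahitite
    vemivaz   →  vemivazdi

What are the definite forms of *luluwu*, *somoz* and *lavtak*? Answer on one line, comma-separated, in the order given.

The pattern is voicing of the final sound: -e when the stem ends in a voiceless consonant (*fokas*, *tilak*, *sahitit*); -di when the stem ends in a voiced consonant (*azogil*, *vemivaz*); -o when the stem ends in a vowel (*legvagvi*, *kadu*).
*luluwu*: final sound = /u/, a vowel → -o → *luluwuo*.
The final sound of *somoz* is /z/, which is a voiced consonant, so the suffix is -di, giving *somozdi*.
*lavtak* — final sound /k/ (a voiceless consonant) → -e → *lavtake*.

luluwuo, somozdi, lavtake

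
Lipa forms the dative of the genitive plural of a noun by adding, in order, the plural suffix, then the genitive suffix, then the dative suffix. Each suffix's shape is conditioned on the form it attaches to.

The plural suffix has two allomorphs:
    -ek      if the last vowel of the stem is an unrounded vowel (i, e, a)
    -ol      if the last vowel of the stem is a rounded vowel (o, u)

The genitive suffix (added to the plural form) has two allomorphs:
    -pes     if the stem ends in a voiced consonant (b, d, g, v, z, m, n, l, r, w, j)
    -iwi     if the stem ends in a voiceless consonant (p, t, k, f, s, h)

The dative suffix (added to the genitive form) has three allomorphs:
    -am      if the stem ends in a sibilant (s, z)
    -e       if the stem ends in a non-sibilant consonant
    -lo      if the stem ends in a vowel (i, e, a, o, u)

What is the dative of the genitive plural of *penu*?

penuolpesam

The last vowel of *penu* is /u/, which is a rounded vowel, so the plural suffix is -ol, giving *penuol*.
The final consonant of the plural form *penuol* is /l/, which is voiced, so the genitive suffix is -pes, giving *penuolpes*.
The genitive form *penuolpes*: final sound = /s/, a sibilant → -am → *penuolpesam*.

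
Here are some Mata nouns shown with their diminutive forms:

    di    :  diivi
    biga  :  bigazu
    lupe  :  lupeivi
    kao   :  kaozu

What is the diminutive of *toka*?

tokazu

The pattern is front/back vowel harmony: -ivi when the last vowel of the stem is a front vowel (*di*, *lupe*); -zu when the last vowel of the stem is a back vowel (*biga*, *kao*).
*toka* — last vowel /a/ (a back vowel) → -zu → *tokazu*.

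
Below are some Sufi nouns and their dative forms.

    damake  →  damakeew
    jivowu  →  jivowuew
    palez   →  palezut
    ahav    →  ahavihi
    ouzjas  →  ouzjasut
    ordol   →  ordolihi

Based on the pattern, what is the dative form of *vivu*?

vivuew

The alternation tracks the final sound of the stem — -ut when the stem ends in a sibilant (*palez*, *ouzjas*); -ihi when the stem ends in a non-sibilant consonant (*ahav*, *ordol*); -ew when the stem ends in a vowel (*damake*, *jivowu*).
*vivu* — final sound /u/ (a vowel) → -ew → *vivuew*.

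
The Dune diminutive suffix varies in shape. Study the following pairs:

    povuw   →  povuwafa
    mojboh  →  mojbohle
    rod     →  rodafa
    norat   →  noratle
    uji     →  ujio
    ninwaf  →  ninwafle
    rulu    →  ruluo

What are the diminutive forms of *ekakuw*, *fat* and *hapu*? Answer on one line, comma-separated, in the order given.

Looking at the final sound of each stem: -le when the stem ends in a voiceless consonant (*mojboh*, *norat*, *ninwaf*); -afa when the stem ends in a voiced consonant (*povuw*, *rod*); -o when the stem ends in a vowel (*uji*, *rulu*).
Since the final sound of *ekakuw* is /w/ (a voiced consonant), it takes -afa, giving *ekakuwafa*.
*fat*: final sound = /t/, a voiceless consonant → -le → *fatle*.
The final sound of *hapu* is /u/, which is a vowel, so the suffix is -o, giving *hapuo*.

ekakuwafa, fatle, hapuo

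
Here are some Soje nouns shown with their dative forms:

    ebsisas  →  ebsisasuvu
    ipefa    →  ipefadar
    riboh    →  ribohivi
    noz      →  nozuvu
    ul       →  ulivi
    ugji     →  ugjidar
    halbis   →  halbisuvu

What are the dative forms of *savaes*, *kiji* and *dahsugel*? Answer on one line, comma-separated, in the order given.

The pattern is sibilance of the final sound: -uvu when the stem ends in a sibilant (*ebsisas*, *noz*, *halbis*); -ivi when the stem ends in a non-sibilant consonant (*riboh*, *ul*); -dar when the stem ends in a vowel (*ipefa*, *ugji*).
The final sound of *savaes* is /s/, which is a sibilant, so the suffix is -uvu, giving *savaesuvu*.
The final sound of *kiji* is /i/, which is a vowel, so the suffix is -dar, giving *kijidar*.
Since the final sound of *dahsugel* is /l/ (a non-sibilant consonant), it takes -ivi, giving *dahsugelivi*.

savaesuvu, kijidar, dahsugelivi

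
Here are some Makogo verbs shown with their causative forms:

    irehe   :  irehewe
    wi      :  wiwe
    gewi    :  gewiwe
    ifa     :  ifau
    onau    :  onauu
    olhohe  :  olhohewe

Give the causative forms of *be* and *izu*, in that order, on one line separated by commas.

bewe, izuu

The alternation tracks the last vowel of the stem — -we when the last vowel of the stem is a front vowel (*irehe*, *wi*, *gewi*, *olhohe*); -u when the last vowel of the stem is a back vowel (*ifa*, *onau*).
Since the last vowel of *be* is /e/ (a front vowel), it takes -we, giving *bewe*.
The last vowel of *izu* is /u/, which is a back vowel, so the suffix is -u, giving *izuu*.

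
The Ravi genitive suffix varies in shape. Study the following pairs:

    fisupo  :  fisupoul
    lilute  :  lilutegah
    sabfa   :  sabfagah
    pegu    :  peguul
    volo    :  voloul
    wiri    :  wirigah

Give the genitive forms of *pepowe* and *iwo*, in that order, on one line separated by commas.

The suffix is conditioned by the last vowel: -ul when the last vowel of the stem is a rounded vowel (*fisupo*, *pegu*, *volo*); -gah when the last vowel of the stem is an unrounded vowel (*lilute*, *sabfa*, *wiri*).
The last vowel of *pepowe* is /e/, which is an unrounded vowel, so the suffix is -gah, giving *pepowegah*.
Since the last vowel of *iwo* is /o/ (a rounded vowel), it takes -ul, giving *iwoul*.

pepowegah, iwoul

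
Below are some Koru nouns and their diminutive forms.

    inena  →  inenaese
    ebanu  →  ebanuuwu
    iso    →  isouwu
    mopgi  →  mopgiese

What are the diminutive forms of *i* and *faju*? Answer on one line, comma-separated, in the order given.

Looking at the last vowel of each stem: -uwu when the last vowel of the stem is a rounded vowel (*ebanu*, *iso*); -ese when the last vowel of the stem is an unrounded vowel (*inena*, *mopgi*).
*i* — last vowel /i/ (an unrounded vowel) → -ese → *iese*.
*faju*: last vowel = /u/, a rounded vowel → -uwu → *fajuuwu*.

iese, fajuuwu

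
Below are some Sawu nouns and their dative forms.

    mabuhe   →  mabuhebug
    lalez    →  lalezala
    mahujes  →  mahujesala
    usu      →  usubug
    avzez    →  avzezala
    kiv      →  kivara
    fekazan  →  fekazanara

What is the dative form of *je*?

jebug

The pattern is sibilance of the final sound: -ala when the stem ends in a sibilant (*lalez*, *mahujes*, *avzez*); -ara when the stem ends in a non-sibilant consonant (*kiv*, *fekazan*); -bug when the stem ends in a vowel (*mabuhe*, *usu*).
The final sound of *je* is /e/, which is a vowel, so the suffix is -bug, giving *jebug*.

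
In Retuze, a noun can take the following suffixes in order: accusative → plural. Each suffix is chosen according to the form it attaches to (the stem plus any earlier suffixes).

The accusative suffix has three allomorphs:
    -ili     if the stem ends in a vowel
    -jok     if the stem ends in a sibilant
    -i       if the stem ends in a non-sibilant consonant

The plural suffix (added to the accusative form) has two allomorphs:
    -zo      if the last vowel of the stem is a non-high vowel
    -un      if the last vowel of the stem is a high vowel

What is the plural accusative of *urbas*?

urbasjokzo

*urbas* — final sound /s/ (a sibilant) → -jok → *urbasjok*.
The last vowel of the accusative form *urbasjok* is /o/, which is a non-high vowel, so the plural suffix is -zo, giving *urbasjokzo*.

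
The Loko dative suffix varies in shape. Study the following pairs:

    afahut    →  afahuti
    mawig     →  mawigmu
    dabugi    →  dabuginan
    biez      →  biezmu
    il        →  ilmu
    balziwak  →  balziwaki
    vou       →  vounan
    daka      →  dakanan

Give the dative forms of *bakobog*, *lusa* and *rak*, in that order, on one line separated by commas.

The suffix is conditioned by the final sound: -i when the stem ends in a voiceless consonant (*afahut*, *balziwak*); -mu when the stem ends in a voiced consonant (*mawig*, *biez*, *il*); -nan when the stem ends in a vowel (*dabugi*, *vou*, *daka*).
*bakobog* — final sound /g/ (a voiced consonant) → -mu → *bakobogmu*.
*lusa*: final sound = /a/, a vowel → -nan → *lusanan*.
The final sound of *rak* is /k/, which is a voiceless consonant, so the suffix is -i, giving *raki*.

bakobogmu, lusanan, raki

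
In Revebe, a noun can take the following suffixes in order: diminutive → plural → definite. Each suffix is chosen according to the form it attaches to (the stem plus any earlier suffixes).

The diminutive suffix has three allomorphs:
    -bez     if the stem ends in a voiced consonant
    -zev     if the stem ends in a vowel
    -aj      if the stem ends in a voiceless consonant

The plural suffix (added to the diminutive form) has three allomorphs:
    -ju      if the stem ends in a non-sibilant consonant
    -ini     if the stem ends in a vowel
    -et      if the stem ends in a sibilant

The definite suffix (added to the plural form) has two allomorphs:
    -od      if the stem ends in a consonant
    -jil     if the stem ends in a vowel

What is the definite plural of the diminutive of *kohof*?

kohofajjujil

*kohof* — final sound /f/ (a voiceless consonant) → -aj → *kohofaj*.
Since the final sound of the diminutive form *kohofaj* is /j/ (a non-sibilant consonant), it takes -ju, giving *kohofajju*.
The final sound of the plural form *kohofajju* is /u/, which is a vowel, so the definite suffix is -jil, giving *kohofajjujil*.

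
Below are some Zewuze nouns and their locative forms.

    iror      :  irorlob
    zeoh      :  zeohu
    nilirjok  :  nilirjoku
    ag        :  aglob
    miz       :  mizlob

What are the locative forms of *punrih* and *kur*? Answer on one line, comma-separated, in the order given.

Looking at the final consonant of each stem: -u when the stem ends in a voiceless consonant (*zeoh*, *nilirjok*); -lob when the stem ends in a voiced consonant (*iror*, *ag*, *miz*).
Since the final consonant of *punrih* is /h/ (voiceless), it takes -u, giving *punrihu*.
The final consonant of *kur* is /r/, which is voiced, so the suffix is -lob, giving *kurlob*.

punrihu, kurlob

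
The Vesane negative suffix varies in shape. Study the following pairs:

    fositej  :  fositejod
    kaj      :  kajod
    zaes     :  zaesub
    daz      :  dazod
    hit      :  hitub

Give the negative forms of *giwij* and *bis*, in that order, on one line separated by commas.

giwijod, bisub

The suffix is conditioned by the final consonant: -ub when the stem ends in a voiceless consonant (*zaes*, *hit*); -od when the stem ends in a voiced consonant (*fositej*, *kaj*, *daz*).
*giwij* — final consonant /j/ (voiced) → -od → *giwijod*.
*bis*: final consonant = /s/, voiceless → -ub → *bisub*.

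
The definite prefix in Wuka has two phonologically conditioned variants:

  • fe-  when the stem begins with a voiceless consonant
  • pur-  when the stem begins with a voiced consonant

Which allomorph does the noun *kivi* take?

Since the first consonant of *kivi* is /k/ (voiceless), it takes fe-.

fe-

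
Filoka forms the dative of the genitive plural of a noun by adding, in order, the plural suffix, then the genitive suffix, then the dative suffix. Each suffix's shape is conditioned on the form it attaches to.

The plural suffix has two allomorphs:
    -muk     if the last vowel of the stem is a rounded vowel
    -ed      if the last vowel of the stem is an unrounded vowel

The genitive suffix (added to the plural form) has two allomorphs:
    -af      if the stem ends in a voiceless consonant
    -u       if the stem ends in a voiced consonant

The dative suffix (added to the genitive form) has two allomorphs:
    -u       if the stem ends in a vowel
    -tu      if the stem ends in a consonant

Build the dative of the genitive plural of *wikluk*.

wiklukmukaftu

Since the last vowel of *wikluk* is /u/ (a rounded vowel), it takes -muk, giving *wiklukmuk*.
The plural form *wiklukmuk*: final consonant = /k/, voiceless → -af → *wiklukmukaf*.
The final sound of the genitive form *wiklukmukaf* is /f/, which is a consonant, so the dative suffix is -tu, giving *wiklukmukaftu*.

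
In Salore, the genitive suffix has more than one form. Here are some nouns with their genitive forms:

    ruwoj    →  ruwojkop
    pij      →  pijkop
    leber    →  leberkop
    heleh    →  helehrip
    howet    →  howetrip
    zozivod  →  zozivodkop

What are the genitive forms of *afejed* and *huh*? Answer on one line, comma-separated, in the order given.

The alternation tracks the final consonant of the stem — -rip when the stem ends in a voiceless consonant (*heleh*, *howet*); -kop when the stem ends in a voiced consonant (*ruwoj*, *pij*, *leber*, *zozivod*).
The final consonant of *afejed* is /d/, which is voiced, so the suffix is -kop, giving *afejedkop*.
*huh* — final consonant /h/ (voiceless) → -rip → *huhrip*.

afejedkop, huhrip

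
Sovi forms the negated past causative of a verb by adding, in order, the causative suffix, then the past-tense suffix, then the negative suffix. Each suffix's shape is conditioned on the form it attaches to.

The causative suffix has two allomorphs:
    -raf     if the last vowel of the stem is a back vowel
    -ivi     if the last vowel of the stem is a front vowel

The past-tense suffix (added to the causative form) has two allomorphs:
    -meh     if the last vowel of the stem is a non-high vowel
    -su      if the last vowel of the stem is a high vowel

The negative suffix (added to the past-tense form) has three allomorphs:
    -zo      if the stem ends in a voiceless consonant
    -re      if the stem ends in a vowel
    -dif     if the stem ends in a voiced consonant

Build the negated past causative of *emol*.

Since the last vowel of *emol* is /o/ (a back vowel), it takes -raf, giving *emolraf*.
The causative form *emolraf*: last vowel = /a/, a non-high vowel → -meh → *emolrafmeh*.
The past-tense form *emolrafmeh* — final sound /h/ (a voiceless consonant) → -zo → *emolrafmehzo*.

emolrafmehzo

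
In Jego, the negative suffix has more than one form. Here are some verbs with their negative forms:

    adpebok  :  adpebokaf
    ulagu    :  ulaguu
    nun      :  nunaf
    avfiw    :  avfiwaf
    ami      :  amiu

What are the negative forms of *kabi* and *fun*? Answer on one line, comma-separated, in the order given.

kabiu, funaf

The alternation tracks the final sound of the stem — -af when the stem ends in a consonant (*adpebok*, *nun*, *avfiw*); -u when the stem ends in a vowel (*ulagu*, *ami*).
Since the final sound of *kabi* is /i/ (a vowel), it takes -u, giving *kabiu*.
*fun* — final sound /n/ (a consonant) → -af → *funaf*.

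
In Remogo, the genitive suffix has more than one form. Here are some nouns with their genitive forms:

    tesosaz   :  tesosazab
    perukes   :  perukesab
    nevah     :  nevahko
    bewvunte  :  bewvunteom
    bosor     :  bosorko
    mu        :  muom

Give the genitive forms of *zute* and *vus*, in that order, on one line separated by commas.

zuteom, vusab

The suffix is conditioned by the final sound: -ab when the stem ends in a sibilant (*tesosaz*, *perukes*); -ko when the stem ends in a non-sibilant consonant (*nevah*, *bosor*); -om when the stem ends in a vowel (*bewvunte*, *mu*).
*zute*: final sound = /e/, a vowel → -om → *zuteom*.
The final sound of *vus* is /s/, which is a sibilant, so the suffix is -ab, giving *vusab*.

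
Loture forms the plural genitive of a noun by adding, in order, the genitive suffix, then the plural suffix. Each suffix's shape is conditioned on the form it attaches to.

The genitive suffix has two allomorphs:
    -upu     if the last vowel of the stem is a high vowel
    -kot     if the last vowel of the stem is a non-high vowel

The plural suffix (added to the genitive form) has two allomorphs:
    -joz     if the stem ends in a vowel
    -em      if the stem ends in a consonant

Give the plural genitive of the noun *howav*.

howavkotem

*howav*: last vowel = /a/, a non-high vowel → -kot → *howavkot*.
The genitive form *howavkot* — final sound /t/ (a consonant) → -em → *howavkotem*.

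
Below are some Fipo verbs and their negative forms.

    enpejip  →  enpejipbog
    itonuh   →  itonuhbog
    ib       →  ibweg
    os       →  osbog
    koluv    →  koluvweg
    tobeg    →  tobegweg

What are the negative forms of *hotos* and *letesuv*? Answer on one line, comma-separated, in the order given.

Looking at the final consonant of each stem: -bog when the stem ends in a voiceless consonant (*enpejip*, *itonuh*, *os*); -weg when the stem ends in a voiced consonant (*ib*, *koluv*, *tobeg*).
*hotos* — final consonant /s/ (voiceless) → -bog → *hotosbog*.
The final consonant of *letesuv* is /v/, which is voiced, so the suffix is -weg, giving *letesuvweg*.

hotosbog, letesuvweg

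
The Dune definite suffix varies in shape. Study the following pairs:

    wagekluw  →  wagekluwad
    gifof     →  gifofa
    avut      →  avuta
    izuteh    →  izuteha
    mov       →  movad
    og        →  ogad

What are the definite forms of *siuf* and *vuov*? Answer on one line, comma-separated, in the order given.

siufa, vuovad

The pattern is voicing of the final consonant: -a when the stem ends in a voiceless consonant (*gifof*, *avut*, *izuteh*); -ad when the stem ends in a voiced consonant (*wagekluw*, *mov*, *og*).
*siuf*: final consonant = /f/, voiceless → -a → *siufa*.
Since the final consonant of *vuov* is /v/ (voiced), it takes -ad, giving *vuovad*.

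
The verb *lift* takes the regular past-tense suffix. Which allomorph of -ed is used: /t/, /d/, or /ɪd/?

/ɪd/

The stem *lift* ends in /t/ or /d/.
The -ed suffix is realized as /ɪd/ after /t, d/; as /t/ after other voiceless consonants; and as /d/ after other voiced sounds.
So -ed on *lift* is pronounced /ɪd/.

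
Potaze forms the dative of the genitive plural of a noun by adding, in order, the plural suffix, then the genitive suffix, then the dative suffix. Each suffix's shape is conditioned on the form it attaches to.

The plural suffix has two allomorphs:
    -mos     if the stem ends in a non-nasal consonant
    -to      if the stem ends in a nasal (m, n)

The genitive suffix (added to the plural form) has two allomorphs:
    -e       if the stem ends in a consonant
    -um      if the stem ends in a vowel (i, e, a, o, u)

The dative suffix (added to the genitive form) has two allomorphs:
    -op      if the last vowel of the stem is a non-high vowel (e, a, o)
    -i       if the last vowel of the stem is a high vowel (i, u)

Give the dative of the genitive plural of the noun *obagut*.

*obagut*: final consonant = /t/, non-nasal → -mos → *obagutmos*.
Since the final sound of the plural form *obagutmos* is /s/ (a consonant), it takes -e, giving *obagutmose*.
The genitive form *obagutmose*: last vowel = /e/, a non-high vowel → -op → *obagutmoseop*.

obagutmoseop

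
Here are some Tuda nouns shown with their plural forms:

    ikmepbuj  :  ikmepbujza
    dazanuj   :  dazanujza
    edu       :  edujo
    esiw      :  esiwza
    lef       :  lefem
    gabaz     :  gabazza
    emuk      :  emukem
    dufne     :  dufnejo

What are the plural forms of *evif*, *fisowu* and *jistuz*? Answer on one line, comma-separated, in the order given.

The suffix is conditioned by the final sound: -em when the stem ends in a voiceless consonant (*lef*, *emuk*); -za when the stem ends in a voiced consonant (*ikmepbuj*, *dazanuj*, *esiw*, *gabaz*); -jo when the stem ends in a vowel (*edu*, *dufne*).
Since the final sound of *evif* is /f/ (a voiceless consonant), it takes -em, giving *evifem*.
Since the final sound of *fisowu* is /u/ (a vowel), it takes -jo, giving *fisowujo*.
*jistuz* — final sound /z/ (a voiced consonant) → -za → *jistuzza*.

evifem, fisowujo, jistuzza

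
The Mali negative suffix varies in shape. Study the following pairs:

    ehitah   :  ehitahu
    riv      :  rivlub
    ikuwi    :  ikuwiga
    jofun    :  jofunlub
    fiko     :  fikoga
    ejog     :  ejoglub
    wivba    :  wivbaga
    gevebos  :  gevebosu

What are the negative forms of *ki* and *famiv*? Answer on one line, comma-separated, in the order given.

The pattern is voicing of the final sound: -u when the stem ends in a voiceless consonant (*ehitah*, *gevebos*); -lub when the stem ends in a voiced consonant (*riv*, *jofun*, *ejog*); -ga when the stem ends in a vowel (*ikuwi*, *fiko*, *wivba*).
*ki* — final sound /i/ (a vowel) → -ga → *kiga*.
*famiv*: final sound = /v/, a voiced consonant → -lub → *famivlub*.

kiga, famivlub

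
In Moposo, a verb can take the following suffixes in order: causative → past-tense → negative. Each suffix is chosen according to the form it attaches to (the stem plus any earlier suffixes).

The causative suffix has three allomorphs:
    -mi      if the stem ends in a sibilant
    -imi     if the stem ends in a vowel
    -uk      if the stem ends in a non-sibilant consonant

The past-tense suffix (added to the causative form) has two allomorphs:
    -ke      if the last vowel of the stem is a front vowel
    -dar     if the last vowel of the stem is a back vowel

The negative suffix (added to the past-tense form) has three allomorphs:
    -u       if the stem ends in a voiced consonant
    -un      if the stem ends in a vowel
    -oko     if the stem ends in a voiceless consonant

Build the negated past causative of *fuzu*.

*fuzu* — final sound /u/ (a vowel) → -imi → *fuzuimi*.
The causative form *fuzuimi* — last vowel /i/ (a front vowel) → -ke → *fuzuimike*.
The past-tense form *fuzuimike*: final sound = /e/, a vowel → -un → *fuzuimikeun*.

fuzuimikeun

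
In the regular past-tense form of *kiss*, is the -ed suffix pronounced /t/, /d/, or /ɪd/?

/t/

The stem *kiss* ends in a voiceless consonant other than /t/.
The -ed suffix is realized as /ɪd/ after /t, d/; as /t/ after other voiceless consonants; and as /d/ after other voiced sounds.
So -ed on *kiss* is pronounced /t/.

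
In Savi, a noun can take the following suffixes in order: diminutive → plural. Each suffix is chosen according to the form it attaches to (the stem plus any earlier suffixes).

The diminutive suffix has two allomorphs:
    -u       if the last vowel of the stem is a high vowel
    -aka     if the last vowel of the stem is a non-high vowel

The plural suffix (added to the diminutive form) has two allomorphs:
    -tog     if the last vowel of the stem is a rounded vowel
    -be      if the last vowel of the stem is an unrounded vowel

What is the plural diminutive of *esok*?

*esok*: last vowel = /o/, a non-high vowel → -aka → *esokaka*.
The diminutive form *esokaka*: last vowel = /a/, an unrounded vowel → -be → *esokakabe*.

esokakabe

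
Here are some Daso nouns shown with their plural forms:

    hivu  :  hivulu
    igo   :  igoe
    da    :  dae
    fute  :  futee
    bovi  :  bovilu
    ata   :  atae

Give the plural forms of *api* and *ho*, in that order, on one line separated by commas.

apilu, hoe

The suffix is conditioned by the last vowel: -lu when the last vowel of the stem is a high vowel (*hivu*, *bovi*); -e when the last vowel of the stem is a non-high vowel (*igo*, *da*, *fute*, *ata*).
The last vowel of *api* is /i/, which is a high vowel, so the suffix is -lu, giving *apilu*.
*ho* — last vowel /o/ (a non-high vowel) → -e → *hoe*.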